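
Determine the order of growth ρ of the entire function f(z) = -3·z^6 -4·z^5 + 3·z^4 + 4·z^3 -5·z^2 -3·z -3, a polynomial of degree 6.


|f(z)| ≤ Σ|c_k|·r^k = O(r^6) as r → ∞. Polynomial growth is O(e^{r^ε}) for every ε > 0 (since r^6/e^{r^ε} → 0), so ρ ≤ ε for all ε > 0, i.e. ρ = 0. Every nonconstant polynomial has order 0.
Therefore ρ = 0.

Order ρ = 0.


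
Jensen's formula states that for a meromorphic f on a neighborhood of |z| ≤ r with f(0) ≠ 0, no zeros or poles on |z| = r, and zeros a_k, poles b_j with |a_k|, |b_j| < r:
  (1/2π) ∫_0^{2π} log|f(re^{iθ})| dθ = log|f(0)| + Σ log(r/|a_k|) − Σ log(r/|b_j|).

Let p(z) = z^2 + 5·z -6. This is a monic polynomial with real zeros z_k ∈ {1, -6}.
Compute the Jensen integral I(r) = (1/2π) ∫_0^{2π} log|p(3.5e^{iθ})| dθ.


Zeros: -6, 1; r = 3.5.
Inside |z| < r: 1. Outside (|z| ≥ r): -6.
p(0) = -6, so log|p(0)| = log(6) = 1.7918.
Apply Jensen: I(r) = log|p(0)| + Σ_k log(r/|z_k|), summed over zeros inside |z| < r.
  log(r/|z_k|) for z_k = 1: log(3.5/1) = 1.2528
  Outside zeros (-6) contribute nothing to the Jensen sum.
Sum over inside zeros: 1.2528.
I(r) = log|p(0)| + (inside sum) = 1.7918 + 1.2528 = 3.0445.
Note: since some zeros are outside |z| ≤ r, the simplified n·log(r) form does NOT apply — only the inside zeros contribute.

I(r) ≈ 3.0445.


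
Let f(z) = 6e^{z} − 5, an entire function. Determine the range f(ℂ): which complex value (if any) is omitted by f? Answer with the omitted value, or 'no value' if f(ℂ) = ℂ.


Little Picard bounds the complement of f(ℂ) to at most one point.
e^{z} is never zero on ℂ, so 6·e^{z} takes every value in ℂ ∖ {0}. Adding -5 shifts the range to ℂ ∖ {-5}. Thus f omits exactly the value -5.

Omitted value: -5.


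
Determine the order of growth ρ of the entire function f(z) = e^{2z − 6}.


|e^{2z − 6}| = e^{Re(2·z) + -6} ≤ e^{2|z|^1 + -6} = e^{2r^1 + -6} on |z| = r, so ρ ≤ 1. Choosing z on |z|=r so that 2·z is real positive (always possible by picking arg z appropriately) gives |f(z)| = e^{2r^1 + -6}, matching the bound. The additive constant -6 does not affect log log M(r) ~ 1·log r. Hence ρ = 1.
Therefore ρ = 1.

Order ρ = 1.


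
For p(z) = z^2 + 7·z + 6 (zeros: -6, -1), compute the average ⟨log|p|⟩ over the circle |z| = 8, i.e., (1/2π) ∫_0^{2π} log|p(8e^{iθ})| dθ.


Zeros: -6, -1; r = 8.
Inside |z| < r: -6, -1. Outside (|z| ≥ r): ∅.
p(0) = 6, so log|p(0)| = log(6) = 1.7918.
Apply Jensen: I(r) = log|p(0)| + Σ_k log(r/|z_k|), summed over zeros inside |z| < r.
  log(r/|z_k|) for z_k = -6: log(8/6) = 0.2877
  log(r/|z_k|) for z_k = -1: log(8/1) = 2.0794
Sum over inside zeros: 2.3671.
I(r) = log|p(0)| + (inside sum) = 1.7918 + 2.3671 = 4.1589.
Closed form (all zeros inside, monic): I(r) = n·log(r) = 2·log(8) = 4.1589. ✓

I(r) ≈ 4.1589.


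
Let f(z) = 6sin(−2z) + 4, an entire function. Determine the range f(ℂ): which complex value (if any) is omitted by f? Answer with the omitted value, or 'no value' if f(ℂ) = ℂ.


Little Picard bounds the complement of f(ℂ) to at most one point.
sin is entire and surjective onto ℂ: for every w ∈ ℂ, sin(ζ) = w has a solution ζ ∈ ℂ (e.g., via the complex inverse arcsin). With ζ = −2z this gives z = ζ/(-2). Then 6·sin(−2z) takes every value in 6·ℂ = ℂ, and adding 4 is a bijection of ℂ. So f is surjective and omits no value. (Note: only on the real line is sin bounded by [−1, 1].)

Omitted value: no value.


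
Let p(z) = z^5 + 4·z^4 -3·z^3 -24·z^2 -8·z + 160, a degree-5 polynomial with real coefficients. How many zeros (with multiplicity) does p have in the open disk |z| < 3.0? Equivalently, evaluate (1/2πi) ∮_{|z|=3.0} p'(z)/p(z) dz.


The zeros of p are: (-2 + 2i), (-2 - 2i), -4, (2 + 1i), (2 - 1i).
Their magnitudes are: 2.828, 2.828, 4, 2.236, 2.236.
Zeros with |z| < R = 3.0: (-2 + 2i), (-2 - 2i), (2 + 1i), (2 - 1i).
Count = 4.
By the argument principle, (1/2πi) ∮_{|z|=R} p'(z)/p(z) dz equals exactly this count.

Number of zeros inside |z| < 3.0: 4.


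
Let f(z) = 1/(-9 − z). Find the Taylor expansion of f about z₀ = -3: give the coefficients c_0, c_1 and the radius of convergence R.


Let w = z − z₀, so z = z₀ + w.
Then -9 − z = -9 − (z₀ + w) = (-9 − z₀) − w = -6 − w.
f(z) = 1/(-6 − w) = (1/(-6)) · 1/(1 − w/(-6)) = Σ_{n≥0} w^n / (-6)^(n+1).
So c_n = 1/(-6)^(n+1):
  c_0 = 1/(-6)^1 = -1/6.
  c_1 = 1/(-6)^2 = 1/36.
The series is valid for |w/d| < 1, i.e. |z − z₀| < |d|.
Radius of convergence: R = |-9 − z₀| = |-6| = 6 (distance from z₀ to the singularity z = -9).

c_0 = -1/6, c_1 = 1/36; R = 6.


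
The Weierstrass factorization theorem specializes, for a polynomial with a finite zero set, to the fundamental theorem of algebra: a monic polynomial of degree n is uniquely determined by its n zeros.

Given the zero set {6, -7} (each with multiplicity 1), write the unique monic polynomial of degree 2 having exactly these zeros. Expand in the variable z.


The polynomial is p(z) = ∏_{α ∈ S} (z − α), where S = {6, -7}.
Expanding the product yields: p(z) = z^2 + z -42.
The resulting polynomial has degree 2 and real coefficients as required.

p(z) = z^2 + z -42.


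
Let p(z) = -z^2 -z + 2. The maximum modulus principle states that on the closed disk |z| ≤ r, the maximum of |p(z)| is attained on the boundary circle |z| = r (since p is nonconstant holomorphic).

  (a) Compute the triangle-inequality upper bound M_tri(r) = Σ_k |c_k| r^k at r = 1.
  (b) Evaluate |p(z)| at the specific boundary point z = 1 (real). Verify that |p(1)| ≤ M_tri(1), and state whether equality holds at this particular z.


Coefficients: c_0 = 2, c_1 = -1, c_2 = -1. Radius r = 1.
Part (a). Triangle bound: M_tri(r) = Σ_k |c_k| r^k
  = |2|·1^0 + |-1|·1^1 + |-1|·1^2
  = 2 + 1 + 1 = 4.
This bounds M(r) := max_{|z|=r} |p(z)| from above; equality holds iff all terms c_k z^k can be made to align in phase at a single z on |z|=r.
Part (b). At z = 1 (real, on the circle |z| = r):
  p(1) = (2)·1^0 + (-1)·1^1 + (-1)·1^2 = 0.
  |p(1)| = 0.
Check: |p(1)| = 0 ≤ 4 = M_tri(1). ✓ Equality does not hold at z = 1 (the coefficients have mixed signs, so the terms do not all align in phase there).

M_tri(1) = 4; |p(1)| = 0; equality at z=1: no.


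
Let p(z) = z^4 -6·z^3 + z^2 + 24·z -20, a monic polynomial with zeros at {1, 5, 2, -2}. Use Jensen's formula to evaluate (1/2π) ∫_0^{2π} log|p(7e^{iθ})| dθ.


Zeros: -2, 1, 2, 5; r = 7.
Inside |z| < r: -2, 1, 2, 5. Outside (|z| ≥ r): ∅.
p(0) = -20, so log|p(0)| = log(20) = 2.9957.
Apply Jensen: I(r) = log|p(0)| + Σ_k log(r/|z_k|), summed over zeros inside |z| < r.
  log(r/|z_k|) for z_k = 1: log(7/1) = 1.9459
  log(r/|z_k|) for z_k = 5: log(7/5) = 0.3365
  log(r/|z_k|) for z_k = 2: log(7/2) = 1.2528
  log(r/|z_k|) for z_k = -2: log(7/2) = 1.2528
Sum over inside zeros: 4.7879.
I(r) = log|p(0)| + (inside sum) = 2.9957 + 4.7879 = 7.7836.
Closed form (all zeros inside, monic): I(r) = n·log(r) = 4·log(7) = 7.7836. ✓

I(r) ≈ 7.7836.


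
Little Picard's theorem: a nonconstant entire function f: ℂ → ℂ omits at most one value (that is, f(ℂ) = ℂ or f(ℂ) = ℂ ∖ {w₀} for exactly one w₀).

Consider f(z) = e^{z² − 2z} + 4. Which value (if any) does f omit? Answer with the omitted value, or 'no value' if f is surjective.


Little Picard bounds the complement of f(ℂ) to at most one point.
The exponent g(z) = z² − 2z is a nonconstant polynomial, hence surjective onto ℂ. So e^{g(z)} takes every value in {e^w : w ∈ ℂ} = ℂ ∖ {0}. Adding 4 shifts the range to ℂ ∖ {4}. f omits exactly 4.

Omitted value: 4.


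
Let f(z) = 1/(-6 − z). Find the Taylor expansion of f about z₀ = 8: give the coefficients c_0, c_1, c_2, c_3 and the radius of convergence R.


Let w = z − z₀, so z = z₀ + w.
Then -6 − z = -6 − (z₀ + w) = (-6 − z₀) − w = -14 − w.
f(z) = 1/(-14 − w) = (1/(-14)) · 1/(1 − w/(-14)) = Σ_{n≥0} w^n / (-14)^(n+1).
So c_n = 1/(-14)^(n+1):
  c_0 = 1/(-14)^1 = -1/14.
  c_1 = 1/(-14)^2 = 1/196.
  c_2 = 1/(-14)^3 = -1/2744.
  c_3 = 1/(-14)^4 = 1/38416.
The series is valid for |w/d| < 1, i.e. |z − z₀| < |d|.
Radius of convergence: R = |-6 − z₀| = |-14| = 14 (distance from z₀ to the singularity z = -6).

c_0 = -1/14, c_1 = 1/196, c_2 = -1/2744, c_3 = 1/38416; R = 14.


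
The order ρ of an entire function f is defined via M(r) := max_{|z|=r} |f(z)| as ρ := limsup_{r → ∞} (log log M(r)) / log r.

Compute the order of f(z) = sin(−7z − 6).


sin(w) is a linear combination of e^{iw} and e^{−iw} (or e^w, e^{−w} in the hyperbolic case), so |sin(w)| ≤ e^{|w|}. With w = −7z − 6, |w| ≤ 7|z| + 6 = 7r + 6 on |z| = r, giving M(r) ≤ e^{7r + 6}, so ρ ≤ 1. On a suitable ray (z = it for sin/cos; z = t for sinh/cosh, t real → ∞), |sin(−7z − 6)| grows like e^{7|t|}/2, so ρ ≥ 1. Hence ρ = 1.
Therefore ρ = 1.

Order ρ = 1.


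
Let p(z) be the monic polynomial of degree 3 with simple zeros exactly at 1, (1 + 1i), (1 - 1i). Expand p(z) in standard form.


The polynomial is p(z) = ∏_{α ∈ S} (z − α), where S = {1, (1 + 1i), (1 - 1i)}.
Expanding the product yields: p(z) = z^3 -3·z^2 + 4·z -2.
Note conjugate pairs combine to real quadratics: (z − (1+1i))(z − (1−1i)) = z² − 2z + 2.
The resulting polynomial has degree 3 and real coefficients as required.

p(z) = z^3 -3·z^2 + 4·z -2.


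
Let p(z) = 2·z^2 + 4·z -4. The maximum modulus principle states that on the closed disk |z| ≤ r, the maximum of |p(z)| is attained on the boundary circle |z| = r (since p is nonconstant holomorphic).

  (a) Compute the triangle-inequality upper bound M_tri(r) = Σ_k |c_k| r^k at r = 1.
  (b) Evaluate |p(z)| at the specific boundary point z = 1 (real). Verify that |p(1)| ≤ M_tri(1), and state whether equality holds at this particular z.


Coefficients: c_0 = -4, c_1 = 4, c_2 = 2. Radius r = 1.
Part (a). Triangle bound: M_tri(r) = Σ_k |c_k| r^k
  = |-4|·1^0 + |4|·1^1 + |2|·1^2
  = 4 + 4 + 2 = 10.
This bounds M(r) := max_{|z|=r} |p(z)| from above; equality holds iff all terms c_k z^k can be made to align in phase at a single z on |z|=r.
Part (b). At z = 1 (real, on the circle |z| = r):
  p(1) = (-4)·1^0 + (4)·1^1 + (2)·1^2 = 2.
  |p(1)| = 2.
Check: |p(1)| = 2 ≤ 10 = M_tri(1). ✓ Equality does not hold at z = 1 (the coefficients have mixed signs, so the terms do not all align in phase there).

M_tri(1) = 10; |p(1)| = 2; equality at z=1: no.


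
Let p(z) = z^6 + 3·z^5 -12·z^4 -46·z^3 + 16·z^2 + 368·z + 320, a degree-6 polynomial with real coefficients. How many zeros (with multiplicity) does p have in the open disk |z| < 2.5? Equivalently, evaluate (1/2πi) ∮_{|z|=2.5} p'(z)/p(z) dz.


The zeros of p are: (3 + 1i), (3 - 1i), (-2 + 2i), (-2 - 2i), -1, -4.
Their magnitudes are: 3.162, 3.162, 2.828, 2.828, 1, 4.
Zeros with |z| < R = 2.5: -1.
Count = 1.
By the argument principle, (1/2πi) ∮_{|z|=R} p'(z)/p(z) dz equals exactly this count.

Number of zeros inside |z| < 2.5: 1.


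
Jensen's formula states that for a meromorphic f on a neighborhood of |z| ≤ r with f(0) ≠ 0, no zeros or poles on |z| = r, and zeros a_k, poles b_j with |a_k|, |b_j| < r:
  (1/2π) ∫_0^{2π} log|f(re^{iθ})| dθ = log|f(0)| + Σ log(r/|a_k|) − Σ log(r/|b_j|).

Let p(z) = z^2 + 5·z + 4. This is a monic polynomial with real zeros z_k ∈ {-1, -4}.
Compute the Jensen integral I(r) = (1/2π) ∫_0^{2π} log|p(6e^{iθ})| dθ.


Zeros: -4, -1; r = 6.
Inside |z| < r: -4, -1. Outside (|z| ≥ r): ∅.
p(0) = 4, so log|p(0)| = log(4) = 1.3863.
Apply Jensen: I(r) = log|p(0)| + Σ_k log(r/|z_k|), summed over zeros inside |z| < r.
  log(r/|z_k|) for z_k = -1: log(6/1) = 1.7918
  log(r/|z_k|) for z_k = -4: log(6/4) = 0.4055
Sum over inside zeros: 2.1972.
I(r) = log|p(0)| + (inside sum) = 1.3863 + 2.1972 = 3.5835.
Closed form (all zeros inside, monic): I(r) = n·log(r) = 2·log(6) = 3.5835. ✓

I(r) ≈ 3.5835.


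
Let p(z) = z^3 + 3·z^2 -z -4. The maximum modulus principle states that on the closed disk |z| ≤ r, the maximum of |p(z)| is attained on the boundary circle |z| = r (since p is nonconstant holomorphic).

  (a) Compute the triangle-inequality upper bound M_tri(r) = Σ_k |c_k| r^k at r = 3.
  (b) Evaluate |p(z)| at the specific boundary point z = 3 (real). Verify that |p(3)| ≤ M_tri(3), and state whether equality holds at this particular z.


Coefficients: c_0 = -4, c_1 = -1, c_2 = 3, c_3 = 1. Radius r = 3.
Part (a). Triangle bound: M_tri(r) = Σ_k |c_k| r^k
  = |-4|·3^0 + |-1|·3^1 + |3|·3^2 + |1|·3^3
  = 4 + 3 + 27 + 27 = 61.
This bounds M(r) := max_{|z|=r} |p(z)| from above; equality holds iff all terms c_k z^k can be made to align in phase at a single z on |z|=r.
Part (b). At z = 3 (real, on the circle |z| = r):
  p(3) = (-4)·3^0 + (-1)·3^1 + (3)·3^2 + (1)·3^3 = 47.
  |p(3)| = 47.
Check: |p(3)| = 47 ≤ 61 = M_tri(3). ✓ Equality does not hold at z = 3 (the coefficients have mixed signs, so the terms do not all align in phase there).

M_tri(3) = 61; |p(3)| = 47; equality at z=3: no.


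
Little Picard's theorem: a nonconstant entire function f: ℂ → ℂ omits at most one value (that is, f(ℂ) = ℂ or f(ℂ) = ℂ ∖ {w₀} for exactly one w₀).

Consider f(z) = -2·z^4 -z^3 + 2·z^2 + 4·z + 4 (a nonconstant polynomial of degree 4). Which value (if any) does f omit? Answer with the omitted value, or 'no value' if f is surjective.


Little Picard bounds the complement of f(ℂ) to at most one point.
For every w ∈ ℂ, the equation p(z) − w = 0 is a nonconstant polynomial in z and hence has at least one root by the fundamental theorem of algebra. So p is surjective onto ℂ, omitting no value.

Omitted value: no value.


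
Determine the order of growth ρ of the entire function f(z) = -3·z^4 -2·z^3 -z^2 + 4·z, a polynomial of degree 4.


|f(z)| ≤ Σ|c_k|·r^k = O(r^4) as r → ∞. Polynomial growth is O(e^{r^ε}) for every ε > 0 (since r^4/e^{r^ε} → 0), so ρ ≤ ε for all ε > 0, i.e. ρ = 0. Every nonconstant polynomial has order 0.
Therefore ρ = 0.

Order ρ = 0.


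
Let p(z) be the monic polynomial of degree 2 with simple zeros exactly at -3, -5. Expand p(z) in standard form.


The polynomial is p(z) = ∏_{α ∈ S} (z − α), where S = {-3, -5}.
Expanding the product yields: p(z) = z^2 + 8·z + 15.
The resulting polynomial has degree 2 and real coefficients as required.

p(z) = z^2 + 8·z + 15.


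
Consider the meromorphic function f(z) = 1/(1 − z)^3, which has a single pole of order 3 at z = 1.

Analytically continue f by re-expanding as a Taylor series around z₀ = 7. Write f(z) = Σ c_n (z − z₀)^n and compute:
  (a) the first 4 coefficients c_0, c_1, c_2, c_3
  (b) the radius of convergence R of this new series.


Let w = z − z₀, so z = z₀ + w.
Then 1 − z = 1 − (z₀ + w) = (1 − z₀) − w = -6 − w.
f(z) = 1/(-6 − w)^3 = (1/(-6)^3) · (1 − w/(-6))^{−3}.
By the binomial series (1−u)^{−3} = Σ_{n≥0} C(n+2, 2) u^n for |u|<1, with u = w/(-6):
  c_n = C(n+2, 2) / (-6)^(n+3).
  c_0 = 1/(-6)^3 = -1/216.
  c_1 = 3/(-6)^4 = 1/432.
  c_2 = 6/(-6)^5 = -1/1296.
  c_3 = 10/(-6)^6 = 5/23328.
The series is valid for |w/d| < 1, i.e. |z − z₀| < |d|.
Radius of convergence: R = |1 − z₀| = |-6| = 6 (distance from z₀ to the singularity z = 1).

c_0 = -1/216, c_1 = 1/432, c_2 = -1/1296, c_3 = 5/23328; R = 6.


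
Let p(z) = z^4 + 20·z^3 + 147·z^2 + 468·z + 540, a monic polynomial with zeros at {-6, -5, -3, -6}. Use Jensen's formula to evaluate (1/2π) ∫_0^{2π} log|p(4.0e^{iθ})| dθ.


Zeros: -6, -6, -5, -3; r = 4.0.
Inside |z| < r: -3. Outside (|z| ≥ r): -6, -6, -5.
p(0) = 540, so log|p(0)| = log(540) = 6.2916.
Apply Jensen: I(r) = log|p(0)| + Σ_k log(r/|z_k|), summed over zeros inside |z| < r.
  log(r/|z_k|) for z_k = -3: log(4.0/3) = 0.2877
  Outside zeros (-6, -6, -5) contribute nothing to the Jensen sum.
Sum over inside zeros: 0.2877.
I(r) = log|p(0)| + (inside sum) = 6.2916 + 0.2877 = 6.5793.
Note: since some zeros are outside |z| ≤ r, the simplified n·log(r) form does NOT apply — only the inside zeros contribute.

I(r) ≈ 6.5793.


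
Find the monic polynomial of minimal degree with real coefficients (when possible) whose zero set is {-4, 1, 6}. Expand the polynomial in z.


The polynomial is p(z) = ∏_{α ∈ S} (z − α), where S = {-4, 1, 6}.
Expanding the product yields: p(z) = z^3 -3·z^2 -22·z + 24.
The resulting polynomial has degree 3 and real coefficients as required.

p(z) = z^3 -3·z^2 -22·z + 24.


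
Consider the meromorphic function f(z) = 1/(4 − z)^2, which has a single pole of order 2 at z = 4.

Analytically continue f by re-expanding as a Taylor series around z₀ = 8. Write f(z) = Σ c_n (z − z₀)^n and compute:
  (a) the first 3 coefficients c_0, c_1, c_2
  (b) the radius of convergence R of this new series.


Let w = z − z₀, so z = z₀ + w.
Then 4 − z = 4 − (z₀ + w) = (4 − z₀) − w = -4 − w.
f(z) = 1/(-4 − w)^2 = (1/(-4)^2) · (1 − w/(-4))^{−2}.
By the binomial series (1−u)^{−2} = Σ_{n≥0} C(n+1, 1) u^n for |u|<1, with u = w/(-4):
  c_n = C(n+1, 1) / (-4)^(n+2).
  c_0 = 1/(-4)^2 = 1/16.
  c_1 = 2/(-4)^3 = -1/32.
  c_2 = 3/(-4)^4 = 3/256.
The series is valid for |w/d| < 1, i.e. |z − z₀| < |d|.
Radius of convergence: R = |4 − z₀| = |-4| = 4 (distance from z₀ to the singularity z = 4).

c_0 = 1/16, c_1 = -1/32, c_2 = 3/256; R = 4.


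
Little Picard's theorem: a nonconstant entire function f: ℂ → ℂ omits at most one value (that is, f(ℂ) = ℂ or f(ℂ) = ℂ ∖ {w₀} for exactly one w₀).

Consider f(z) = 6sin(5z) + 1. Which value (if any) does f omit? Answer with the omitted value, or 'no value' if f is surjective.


Little Picard bounds the complement of f(ℂ) to at most one point.
sin is entire and surjective onto ℂ: for every w ∈ ℂ, sin(ζ) = w has a solution ζ ∈ ℂ (e.g., via the complex inverse arcsin). With ζ = 5z this gives z = ζ/(5). Then 6·sin(5z) takes every value in 6·ℂ = ℂ, and adding 1 is a bijection of ℂ. So f is surjective and omits no value. (Note: only on the real line is sin bounded by [−1, 1].)

Omitted value: no value.


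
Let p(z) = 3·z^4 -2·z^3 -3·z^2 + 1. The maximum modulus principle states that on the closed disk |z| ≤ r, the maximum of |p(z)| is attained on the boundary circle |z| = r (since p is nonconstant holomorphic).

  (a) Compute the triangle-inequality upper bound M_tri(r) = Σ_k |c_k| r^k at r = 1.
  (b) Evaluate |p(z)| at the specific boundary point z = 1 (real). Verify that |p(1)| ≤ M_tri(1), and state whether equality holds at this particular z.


Coefficients: c_0 = 1, c_1 = 0, c_2 = -3, c_3 = -2, c_4 = 3. Radius r = 1.
Part (a). Triangle bound: M_tri(r) = Σ_k |c_k| r^k
  = |1|·1^0 + |0|·1^1 + |-3|·1^2 + |-2|·1^3 + |3|·1^4
  = 1 + 0 + 3 + 2 + 3 = 9.
This bounds M(r) := max_{|z|=r} |p(z)| from above; equality holds iff all terms c_k z^k can be made to align in phase at a single z on |z|=r.
Part (b). At z = 1 (real, on the circle |z| = r):
  p(1) = (1)·1^0 + (0)·1^1 + (-3)·1^2 + (-2)·1^3 + (3)·1^4 = -1.
  |p(1)| = 1.
Check: |p(1)| = 1 ≤ 9 = M_tri(1). ✓ Equality does not hold at z = 1 (the coefficients have mixed signs, so the terms do not all align in phase there).

M_tri(1) = 9; |p(1)| = 1; equality at z=1: no.


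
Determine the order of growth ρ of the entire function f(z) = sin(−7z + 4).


sin(w) is a linear combination of e^{iw} and e^{−iw} (or e^w, e^{−w} in the hyperbolic case), so |sin(w)| ≤ e^{|w|}. With w = −7z + 4, |w| ≤ 7|z| + 4 = 7r + 4 on |z| = r, giving M(r) ≤ e^{7r + 4}, so ρ ≤ 1. On a suitable ray (z = it for sin/cos; z = t for sinh/cosh, t real → ∞), |sin(−7z + 4)| grows like e^{7|t|}/2, so ρ ≥ 1. Hence ρ = 1.
Therefore ρ = 1.

Order ρ = 1.


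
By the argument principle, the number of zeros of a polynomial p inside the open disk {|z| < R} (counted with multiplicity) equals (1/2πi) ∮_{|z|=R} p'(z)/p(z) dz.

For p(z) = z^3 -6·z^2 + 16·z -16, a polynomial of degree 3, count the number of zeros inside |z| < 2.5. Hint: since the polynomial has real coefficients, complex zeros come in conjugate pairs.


The zeros of p are: 2, (2 + 2i), (2 - 2i).
Their magnitudes are: 2, 2.828, 2.828.
Zeros with |z| < R = 2.5: 2.
Count = 1.
By the argument principle, (1/2πi) ∮_{|z|=R} p'(z)/p(z) dz equals exactly this count.

Number of zeros inside |z| < 2.5: 1.


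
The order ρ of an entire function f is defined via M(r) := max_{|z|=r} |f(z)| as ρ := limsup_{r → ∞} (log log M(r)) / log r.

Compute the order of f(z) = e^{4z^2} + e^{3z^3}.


Each summand is entire of order 2 and 3 respectively (as in the single-exponential case). The order of a sum is at most the max of the orders, so ρ ≤ 3. For the lower bound: on |z|=r choose arg z so that 3z^3 is real positive; then |e^{3z^3}| = e^{3r^3} while |e^{4z^2}| ≤ e^{4r^2} = o(e^{3r^3}). So |f| ≥ e^{3r^3}(1 − o(1)) and ρ ≥ 3. Hence ρ = max(2, 3) = 3.
Therefore ρ = 3.

Order ρ = 3.


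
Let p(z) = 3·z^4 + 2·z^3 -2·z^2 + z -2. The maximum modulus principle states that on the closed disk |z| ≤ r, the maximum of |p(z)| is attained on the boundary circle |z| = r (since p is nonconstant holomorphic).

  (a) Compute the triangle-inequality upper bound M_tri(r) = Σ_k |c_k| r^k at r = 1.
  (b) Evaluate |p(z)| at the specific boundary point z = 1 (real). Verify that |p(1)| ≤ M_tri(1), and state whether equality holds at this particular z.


Coefficients: c_0 = -2, c_1 = 1, c_2 = -2, c_3 = 2, c_4 = 3. Radius r = 1.
Part (a). Triangle bound: M_tri(r) = Σ_k |c_k| r^k
  = |-2|·1^0 + |1|·1^1 + |-2|·1^2 + |2|·1^3 + |3|·1^4
  = 2 + 1 + 2 + 2 + 3 = 10.
This bounds M(r) := max_{|z|=r} |p(z)| from above; equality holds iff all terms c_k z^k can be made to align in phase at a single z on |z|=r.
Part (b). At z = 1 (real, on the circle |z| = r):
  p(1) = (-2)·1^0 + (1)·1^1 + (-2)·1^2 + (2)·1^3 + (3)·1^4 = 2.
  |p(1)| = 2.
Check: |p(1)| = 2 ≤ 10 = M_tri(1). ✓ Equality does not hold at z = 1 (the coefficients have mixed signs, so the terms do not all align in phase there).

M_tri(1) = 10; |p(1)| = 2; equality at z=1: no.


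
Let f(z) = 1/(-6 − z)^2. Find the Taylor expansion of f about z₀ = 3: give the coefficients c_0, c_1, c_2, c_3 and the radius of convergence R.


Let w = z − z₀, so z = z₀ + w.
Then -6 − z = -6 − (z₀ + w) = (-6 − z₀) − w = -9 − w.
f(z) = 1/(-9 − w)^2 = (1/(-9)^2) · (1 − w/(-9))^{−2}.
By the binomial series (1−u)^{−2} = Σ_{n≥0} C(n+1, 1) u^n for |u|<1, with u = w/(-9):
  c_n = C(n+1, 1) / (-9)^(n+2).
  c_0 = 1/(-9)^2 = 1/81.
  c_1 = 2/(-9)^3 = -2/729.
  c_2 = 3/(-9)^4 = 1/2187.
  c_3 = 4/(-9)^5 = -4/59049.
The series is valid for |w/d| < 1, i.e. |z − z₀| < |d|.
Radius of convergence: R = |-6 − z₀| = |-9| = 9 (distance from z₀ to the singularity z = -6).

c_0 = 1/81, c_1 = -2/729, c_2 = 1/2187, c_3 = -4/59049; R = 9.


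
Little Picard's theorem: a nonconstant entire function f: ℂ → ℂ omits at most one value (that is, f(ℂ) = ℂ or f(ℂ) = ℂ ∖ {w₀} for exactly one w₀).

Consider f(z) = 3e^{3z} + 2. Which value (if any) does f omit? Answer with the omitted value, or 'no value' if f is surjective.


Little Picard bounds the complement of f(ℂ) to at most one point.
e^{3z} is never zero on ℂ, so 3·e^{3z} takes every value in ℂ ∖ {0}. Adding 2 shifts the range to ℂ ∖ {2}. Thus f omits exactly the value 2.

Omitted value: 2.


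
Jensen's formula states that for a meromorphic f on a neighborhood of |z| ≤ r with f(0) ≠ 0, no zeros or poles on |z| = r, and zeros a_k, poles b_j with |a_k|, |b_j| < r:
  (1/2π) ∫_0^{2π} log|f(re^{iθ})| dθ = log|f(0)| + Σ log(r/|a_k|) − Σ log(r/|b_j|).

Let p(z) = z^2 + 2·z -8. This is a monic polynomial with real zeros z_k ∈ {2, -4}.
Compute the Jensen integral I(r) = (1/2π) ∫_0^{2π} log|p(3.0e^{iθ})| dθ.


Zeros: -4, 2; r = 3.0.
Inside |z| < r: 2. Outside (|z| ≥ r): -4.
p(0) = -8, so log|p(0)| = log(8) = 2.0794.
Apply Jensen: I(r) = log|p(0)| + Σ_k log(r/|z_k|), summed over zeros inside |z| < r.
  log(r/|z_k|) for z_k = 2: log(3.0/2) = 0.4055
  Outside zeros (-4) contribute nothing to the Jensen sum.
Sum over inside zeros: 0.4055.
I(r) = log|p(0)| + (inside sum) = 2.0794 + 0.4055 = 2.4849.
Note: since some zeros are outside |z| ≤ r, the simplified n·log(r) form does NOT apply — only the inside zeros contribute.

I(r) ≈ 2.4849.


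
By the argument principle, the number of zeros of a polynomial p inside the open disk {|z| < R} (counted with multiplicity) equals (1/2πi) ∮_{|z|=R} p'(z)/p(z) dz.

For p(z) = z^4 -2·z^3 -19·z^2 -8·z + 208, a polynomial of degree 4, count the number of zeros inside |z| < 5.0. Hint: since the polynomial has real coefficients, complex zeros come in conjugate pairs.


The zeros of p are: (-3 + 2i), (-3 - 2i), 4, 4.
Their magnitudes are: 3.606, 3.606, 4, 4.
Zeros with |z| < R = 5.0: (-3 + 2i), (-3 - 2i), 4, 4.
Count = 4.
By the argument principle, (1/2πi) ∮_{|z|=R} p'(z)/p(z) dz equals exactly this count.

Number of zeros inside |z| < 5.0: 4.


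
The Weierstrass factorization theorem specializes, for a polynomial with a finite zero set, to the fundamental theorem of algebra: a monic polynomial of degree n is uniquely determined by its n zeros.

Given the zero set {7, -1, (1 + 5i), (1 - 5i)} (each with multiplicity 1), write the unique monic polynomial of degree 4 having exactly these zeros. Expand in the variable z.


The polynomial is p(z) = ∏_{α ∈ S} (z − α), where S = {7, -1, (1 + 5i), (1 - 5i)}.
Expanding the product yields: p(z) = z^4 -8·z^3 + 31·z^2 -142·z -182.
Note conjugate pairs combine to real quadratics: (z − (1+5i))(z − (1−5i)) = z² − 2z + 26.
The resulting polynomial has degree 4 and real coefficients as required.

p(z) = z^4 -8·z^3 + 31·z^2 -142·z -182.


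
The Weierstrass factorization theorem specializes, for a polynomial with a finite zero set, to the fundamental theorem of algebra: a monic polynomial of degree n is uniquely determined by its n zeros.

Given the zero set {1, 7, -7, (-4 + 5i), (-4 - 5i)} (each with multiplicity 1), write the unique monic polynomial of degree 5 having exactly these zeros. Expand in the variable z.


The polynomial is p(z) = ∏_{α ∈ S} (z − α), where S = {1, 7, -7, (-4 + 5i), (-4 - 5i)}.
Expanding the product yields: p(z) = z^5 + 7·z^4 -16·z^3 -384·z^2 -1617·z + 2009.
Note conjugate pairs combine to real quadratics: (z − (-4+5i))(z − (-4−5i)) = z² + 8z + 41.
The resulting polynomial has degree 5 and real coefficients as required.

p(z) = z^5 + 7·z^4 -16·z^3 -384·z^2 -1617·z + 2009.


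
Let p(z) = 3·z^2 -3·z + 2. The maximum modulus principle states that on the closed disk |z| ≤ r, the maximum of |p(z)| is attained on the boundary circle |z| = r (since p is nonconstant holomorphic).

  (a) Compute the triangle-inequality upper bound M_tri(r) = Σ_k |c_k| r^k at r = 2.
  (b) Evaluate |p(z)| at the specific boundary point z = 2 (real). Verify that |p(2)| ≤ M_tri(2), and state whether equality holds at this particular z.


Coefficients: c_0 = 2, c_1 = -3, c_2 = 3. Radius r = 2.
Part (a). Triangle bound: M_tri(r) = Σ_k |c_k| r^k
  = |2|·2^0 + |-3|·2^1 + |3|·2^2
  = 2 + 6 + 12 = 20.
This bounds M(r) := max_{|z|=r} |p(z)| from above; equality holds iff all terms c_k z^k can be made to align in phase at a single z on |z|=r.
Part (b). At z = 2 (real, on the circle |z| = r):
  p(2) = (2)·2^0 + (-3)·2^1 + (3)·2^2 = 8.
  |p(2)| = 8.
Check: |p(2)| = 8 ≤ 20 = M_tri(2). ✓ Equality does not hold at z = 2 (the coefficients have mixed signs, so the terms do not all align in phase there).

M_tri(2) = 20; |p(2)| = 8; equality at z=2: no.


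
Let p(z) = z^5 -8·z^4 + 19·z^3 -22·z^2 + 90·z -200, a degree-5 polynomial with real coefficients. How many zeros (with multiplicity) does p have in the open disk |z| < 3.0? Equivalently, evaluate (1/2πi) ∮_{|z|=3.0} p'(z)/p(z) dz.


The zeros of p are: (3 + 1i), (3 - 1i), 4, (-1 + 2i), (-1 - 2i).
Their magnitudes are: 3.162, 3.162, 4, 2.236, 2.236.
Zeros with |z| < R = 3.0: (-1 + 2i), (-1 - 2i).
Count = 2.
By the argument principle, (1/2πi) ∮_{|z|=R} p'(z)/p(z) dz equals exactly this count.

Number of zeros inside |z| < 3.0: 2.


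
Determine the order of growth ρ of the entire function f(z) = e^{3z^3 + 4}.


|e^{3z^3 + 4}| = e^{Re(3·z^3) + 4} ≤ e^{3|z|^3 + 4} = e^{3r^3 + 4} on |z| = r, so ρ ≤ 3. Choosing z on |z|=r so that 3·z^3 is real positive (always possible by picking arg z appropriately) gives |f(z)| = e^{3r^3 + 4}, matching the bound. The additive constant 4 does not affect log log M(r) ~ 3·log r. Hence ρ = 3.
Therefore ρ = 3.

Order ρ = 3.


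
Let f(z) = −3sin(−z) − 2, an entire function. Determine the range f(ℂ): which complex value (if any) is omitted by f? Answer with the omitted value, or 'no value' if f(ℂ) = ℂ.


Little Picard bounds the complement of f(ℂ) to at most one point.
sin is entire and surjective onto ℂ: for every w ∈ ℂ, sin(ζ) = w has a solution ζ ∈ ℂ (e.g., via the complex inverse arcsin). With ζ = −z this gives z = ζ/(-1). Then -3·sin(−z) takes every value in -3·ℂ = ℂ, and adding -2 is a bijection of ℂ. So f is surjective and omits no value. (Note: only on the real line is sin bounded by [−1, 1].)

Omitted value: no value.


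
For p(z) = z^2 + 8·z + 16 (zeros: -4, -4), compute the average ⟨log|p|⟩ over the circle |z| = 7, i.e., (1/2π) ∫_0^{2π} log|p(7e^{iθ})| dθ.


Zeros: -4, -4; r = 7.
Inside |z| < r: -4, -4. Outside (|z| ≥ r): ∅.
p(0) = 16, so log|p(0)| = log(16) = 2.7726.
Apply Jensen: I(r) = log|p(0)| + Σ_k log(r/|z_k|), summed over zeros inside |z| < r.
  log(r/|z_k|) for z_k = -4: log(7/4) = 0.5596
  log(r/|z_k|) for z_k = -4: log(7/4) = 0.5596
Sum over inside zeros: 1.1192.
I(r) = log|p(0)| + (inside sum) = 2.7726 + 1.1192 = 3.8918.
Closed form (all zeros inside, monic): I(r) = n·log(r) = 2·log(7) = 3.8918. ✓

I(r) ≈ 3.8918.


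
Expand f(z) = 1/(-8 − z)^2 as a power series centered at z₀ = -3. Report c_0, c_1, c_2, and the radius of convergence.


Let w = z − z₀, so z = z₀ + w.
Then -8 − z = -8 − (z₀ + w) = (-8 − z₀) − w = -5 − w.
f(z) = 1/(-5 − w)^2 = (1/(-5)^2) · (1 − w/(-5))^{−2}.
By the binomial series (1−u)^{−2} = Σ_{n≥0} C(n+1, 1) u^n for |u|<1, with u = w/(-5):
  c_n = C(n+1, 1) / (-5)^(n+2).
  c_0 = 1/(-5)^2 = 1/25.
  c_1 = 2/(-5)^3 = -2/125.
  c_2 = 3/(-5)^4 = 3/625.
The series is valid for |w/d| < 1, i.e. |z − z₀| < |d|.
Radius of convergence: R = |-8 − z₀| = |-5| = 5 (distance from z₀ to the singularity z = -8).

c_0 = 1/25, c_1 = -2/125, c_2 = 3/625; R = 5.


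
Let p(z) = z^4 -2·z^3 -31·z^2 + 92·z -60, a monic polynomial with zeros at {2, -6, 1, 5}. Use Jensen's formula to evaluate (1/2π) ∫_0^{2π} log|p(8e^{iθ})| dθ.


Zeros: -6, 1, 2, 5; r = 8.
Inside |z| < r: -6, 1, 2, 5. Outside (|z| ≥ r): ∅.
p(0) = -60, so log|p(0)| = log(60) = 4.0943.
Apply Jensen: I(r) = log|p(0)| + Σ_k log(r/|z_k|), summed over zeros inside |z| < r.
  log(r/|z_k|) for z_k = 2: log(8/2) = 1.3863
  log(r/|z_k|) for z_k = -6: log(8/6) = 0.2877
  log(r/|z_k|) for z_k = 1: log(8/1) = 2.0794
  log(r/|z_k|) for z_k = 5: log(8/5) = 0.4700
Sum over inside zeros: 4.2234.
I(r) = log|p(0)| + (inside sum) = 4.0943 + 4.2234 = 8.3178.
Closed form (all zeros inside, monic): I(r) = n·log(r) = 4·log(8) = 8.3178. ✓

I(r) ≈ 8.3178.


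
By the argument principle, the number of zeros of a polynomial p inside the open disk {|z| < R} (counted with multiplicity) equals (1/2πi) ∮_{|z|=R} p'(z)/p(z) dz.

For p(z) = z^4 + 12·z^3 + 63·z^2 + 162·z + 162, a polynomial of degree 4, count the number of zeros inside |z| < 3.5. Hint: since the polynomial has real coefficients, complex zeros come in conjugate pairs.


The zeros of p are: -3, -3, (-3 + 3i), (-3 - 3i).
Their magnitudes are: 3, 3, 4.243, 4.243.
Zeros with |z| < R = 3.5: -3, -3.
Count = 2.
By the argument principle, (1/2πi) ∮_{|z|=R} p'(z)/p(z) dz equals exactly this count.

Number of zeros inside |z| < 3.5: 2.


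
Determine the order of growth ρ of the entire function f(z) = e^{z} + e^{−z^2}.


Each summand is entire of order 1 and 2 respectively (as in the single-exponential case). The order of a sum is at most the max of the orders, so ρ ≤ 2. For the lower bound: on |z|=r choose arg z so that -1z^2 is real positive; then |e^{-1z^2}| = e^{1r^2} while |e^{1z}| ≤ e^{1r^1} = o(e^{1r^2}). So |f| ≥ e^{1r^2}(1 − o(1)) and ρ ≥ 2. Hence ρ = max(1, 2) = 2.
Therefore ρ = 2.

Order ρ = 2.


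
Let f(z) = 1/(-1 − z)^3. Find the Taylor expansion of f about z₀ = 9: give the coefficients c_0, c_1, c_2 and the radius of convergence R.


Let w = z − z₀, so z = z₀ + w.
Then -1 − z = -1 − (z₀ + w) = (-1 − z₀) − w = -10 − w.
f(z) = 1/(-10 − w)^3 = (1/(-10)^3) · (1 − w/(-10))^{−3}.
By the binomial series (1−u)^{−3} = Σ_{n≥0} C(n+2, 2) u^n for |u|<1, with u = w/(-10):
  c_n = C(n+2, 2) / (-10)^(n+3).
  c_0 = 1/(-10)^3 = -1/1000.
  c_1 = 3/(-10)^4 = 3/10000.
  c_2 = 6/(-10)^5 = -3/50000.
The series is valid for |w/d| < 1, i.e. |z − z₀| < |d|.
Radius of convergence: R = |-1 − z₀| = |-10| = 10 (distance from z₀ to the singularity z = -1).

c_0 = -1/1000, c_1 = 3/10000, c_2 = -3/50000; R = 10.


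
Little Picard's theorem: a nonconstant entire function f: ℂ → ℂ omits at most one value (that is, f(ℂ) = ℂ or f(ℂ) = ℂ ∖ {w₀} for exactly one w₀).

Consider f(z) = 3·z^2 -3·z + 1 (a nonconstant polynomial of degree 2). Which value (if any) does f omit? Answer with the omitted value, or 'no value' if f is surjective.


Little Picard bounds the complement of f(ℂ) to at most one point.
For every w ∈ ℂ, the equation p(z) − w = 0 is a nonconstant polynomial in z and hence has at least one root by the fundamental theorem of algebra. So p is surjective onto ℂ, omitting no value.

Omitted value: no value.


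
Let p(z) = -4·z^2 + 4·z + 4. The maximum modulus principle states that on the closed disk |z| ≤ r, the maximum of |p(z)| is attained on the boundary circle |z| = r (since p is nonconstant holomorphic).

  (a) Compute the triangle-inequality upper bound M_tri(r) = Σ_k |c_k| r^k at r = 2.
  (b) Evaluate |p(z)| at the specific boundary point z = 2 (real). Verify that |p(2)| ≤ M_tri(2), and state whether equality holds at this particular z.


Coefficients: c_0 = 4, c_1 = 4, c_2 = -4. Radius r = 2.
Part (a). Triangle bound: M_tri(r) = Σ_k |c_k| r^k
  = |4|·2^0 + |4|·2^1 + |-4|·2^2
  = 4 + 8 + 16 = 28.
This bounds M(r) := max_{|z|=r} |p(z)| from above; equality holds iff all terms c_k z^k can be made to align in phase at a single z on |z|=r.
Part (b). At z = 2 (real, on the circle |z| = r):
  p(2) = (4)·2^0 + (4)·2^1 + (-4)·2^2 = -4.
  |p(2)| = 4.
Check: |p(2)| = 4 ≤ 28 = M_tri(2). ✓ Equality does not hold at z = 2 (the coefficients have mixed signs, so the terms do not all align in phase there).

M_tri(2) = 28; |p(2)| = 4; equality at z=2: no.


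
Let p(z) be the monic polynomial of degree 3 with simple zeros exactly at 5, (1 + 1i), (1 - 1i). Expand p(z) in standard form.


The polynomial is p(z) = ∏_{α ∈ S} (z − α), where S = {5, (1 + 1i), (1 - 1i)}.
Expanding the product yields: p(z) = z^3 -7·z^2 + 12·z -10.
Note conjugate pairs combine to real quadratics: (z − (1+1i))(z − (1−1i)) = z² − 2z + 2.
The resulting polynomial has degree 3 and real coefficients as required.

p(z) = z^3 -7·z^2 + 12·z -10.


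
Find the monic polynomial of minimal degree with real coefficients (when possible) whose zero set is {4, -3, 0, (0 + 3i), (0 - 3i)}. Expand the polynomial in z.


The polynomial is p(z) = ∏_{α ∈ S} (z − α), where S = {4, -3, 0, (0 + 3i), (0 - 3i)}.
Expanding the product yields: p(z) = z^5 -z^4 -3·z^3 -9·z^2 -108·z.
Note conjugate pairs combine to real quadratics: (z − (0+3i))(z − (0−3i)) = z² + 9.
The resulting polynomial has degree 5 and real coefficients as required.

p(z) = z^5 -z^4 -3·z^3 -9·z^2 -108·z.


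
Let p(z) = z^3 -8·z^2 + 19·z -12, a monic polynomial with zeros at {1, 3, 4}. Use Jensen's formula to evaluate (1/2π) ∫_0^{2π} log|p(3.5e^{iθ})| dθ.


Zeros: 1, 3, 4; r = 3.5.
Inside |z| < r: 1, 3. Outside (|z| ≥ r): 4.
p(0) = -12, so log|p(0)| = log(12) = 2.4849.
Apply Jensen: I(r) = log|p(0)| + Σ_k log(r/|z_k|), summed over zeros inside |z| < r.
  log(r/|z_k|) for z_k = 1: log(3.5/1) = 1.2528
  log(r/|z_k|) for z_k = 3: log(3.5/3) = 0.1542
  Outside zeros (4) contribute nothing to the Jensen sum.
Sum over inside zeros: 1.4069.
I(r) = log|p(0)| + (inside sum) = 2.4849 + 1.4069 = 3.8918.
Note: since some zeros are outside |z| ≤ r, the simplified n·log(r) form does NOT apply — only the inside zeros contribute.

I(r) ≈ 3.8918.


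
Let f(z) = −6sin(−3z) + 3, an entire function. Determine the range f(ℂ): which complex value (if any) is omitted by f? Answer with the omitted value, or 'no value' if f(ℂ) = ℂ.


Little Picard bounds the complement of f(ℂ) to at most one point.
sin is entire and surjective onto ℂ: for every w ∈ ℂ, sin(ζ) = w has a solution ζ ∈ ℂ (e.g., via the complex inverse arcsin). With ζ = −3z this gives z = ζ/(-3). Then -6·sin(−3z) takes every value in -6·ℂ = ℂ, and adding 3 is a bijection of ℂ. So f is surjective and omits no value. (Note: only on the real line is sin bounded by [−1, 1].)

Omitted value: no value.


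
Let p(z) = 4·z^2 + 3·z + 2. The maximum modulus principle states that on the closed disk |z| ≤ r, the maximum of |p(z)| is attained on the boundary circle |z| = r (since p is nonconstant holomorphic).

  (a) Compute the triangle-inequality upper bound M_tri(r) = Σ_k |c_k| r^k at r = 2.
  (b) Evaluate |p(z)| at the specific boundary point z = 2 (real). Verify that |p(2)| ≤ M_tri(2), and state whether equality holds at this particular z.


Coefficients: c_0 = 2, c_1 = 3, c_2 = 4. Radius r = 2.
Part (a). Triangle bound: M_tri(r) = Σ_k |c_k| r^k
  = |2|·2^0 + |3|·2^1 + |4|·2^2
  = 2 + 6 + 16 = 24.
This bounds M(r) := max_{|z|=r} |p(z)| from above; equality holds iff all terms c_k z^k can be made to align in phase at a single z on |z|=r.
Part (b). At z = 2 (real, on the circle |z| = r):
  p(2) = (2)·2^0 + (3)·2^1 + (4)·2^2 = 24.
  |p(2)| = 24.
Since all nonzero coefficients share the same sign, |p(2)| = 24 = M_tri(2); the triangle bound is attained at z = 2, so in fact M(r) = 24.

M_tri(2) = 24; |p(2)| = 24; equality at z=2: yes.


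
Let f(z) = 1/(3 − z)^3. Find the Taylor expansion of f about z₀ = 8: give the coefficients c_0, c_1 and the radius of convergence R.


Let w = z − z₀, so z = z₀ + w.
Then 3 − z = 3 − (z₀ + w) = (3 − z₀) − w = -5 − w.
f(z) = 1/(-5 − w)^3 = (1/(-5)^3) · (1 − w/(-5))^{−3}.
By the binomial series (1−u)^{−3} = Σ_{n≥0} C(n+2, 2) u^n for |u|<1, with u = w/(-5):
  c_n = C(n+2, 2) / (-5)^(n+3).
  c_0 = 1/(-5)^3 = -1/125.
  c_1 = 3/(-5)^4 = 3/625.
The series is valid for |w/d| < 1, i.e. |z − z₀| < |d|.
Radius of convergence: R = |3 − z₀| = |-5| = 5 (distance from z₀ to the singularity z = 3).

c_0 = -1/125, c_1 = 3/625; R = 5.


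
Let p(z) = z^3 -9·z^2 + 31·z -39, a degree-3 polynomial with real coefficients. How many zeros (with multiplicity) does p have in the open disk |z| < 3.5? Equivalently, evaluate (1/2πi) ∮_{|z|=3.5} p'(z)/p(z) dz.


The zeros of p are: (3 + 2i), (3 - 2i), 3.
Their magnitudes are: 3.606, 3.606, 3.
Zeros with |z| < R = 3.5: 3.
Count = 1.
By the argument principle, (1/2πi) ∮_{|z|=R} p'(z)/p(z) dz equals exactly this count.

Number of zeros inside |z| < 3.5: 1.


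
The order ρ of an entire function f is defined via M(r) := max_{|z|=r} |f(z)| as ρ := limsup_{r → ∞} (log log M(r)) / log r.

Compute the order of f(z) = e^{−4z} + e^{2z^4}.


Each summand is entire of order 1 and 4 respectively (as in the single-exponential case). The order of a sum is at most the max of the orders, so ρ ≤ 4. For the lower bound: on |z|=r choose arg z so that 2z^4 is real positive; then |e^{2z^4}| = e^{2r^4} while |e^{-4z}| ≤ e^{4r^1} = o(e^{2r^4}). So |f| ≥ e^{2r^4}(1 − o(1)) and ρ ≥ 4. Hence ρ = max(1, 4) = 4.
Therefore ρ = 4.

Order ρ = 4.
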